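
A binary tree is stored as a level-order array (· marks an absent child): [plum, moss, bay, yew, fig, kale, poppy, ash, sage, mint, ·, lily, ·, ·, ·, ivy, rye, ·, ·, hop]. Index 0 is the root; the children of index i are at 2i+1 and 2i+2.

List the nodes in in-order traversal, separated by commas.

ivy, ash, rye, yew, sage, moss, hop, mint, fig, plum, lily, kale, bay, poppy

In-order visits the left subtree, then the node, then the right subtree.
At plum: go left to moss.
  At moss: go left to yew.
    At yew: go left to ash.
      At ash: go left to ivy.
        ivy is a leaf — visit ivy.
      Visit ash.
      At ash: go right to rye.
        rye is a leaf — visit rye.
    Visit yew.
    At yew: go right to sage.
      sage is a leaf — visit sage.
  Visit moss.
  At moss: go right to fig.
    At fig: go left to mint.
      At mint: go left to hop.
        hop is a leaf — visit hop.
      Visit mint.
      At mint: no right child.
    Visit fig.
    At fig: no right child.
Visit plum.
At plum: go right to bay.
  At bay: go left to kale.
    At kale: go left to lily.
      lily is a leaf — visit lily.
    Visit kale.
    At kale: no right child.
  Visit bay.
  At bay: go right to poppy.
    poppy is a leaf — visit poppy.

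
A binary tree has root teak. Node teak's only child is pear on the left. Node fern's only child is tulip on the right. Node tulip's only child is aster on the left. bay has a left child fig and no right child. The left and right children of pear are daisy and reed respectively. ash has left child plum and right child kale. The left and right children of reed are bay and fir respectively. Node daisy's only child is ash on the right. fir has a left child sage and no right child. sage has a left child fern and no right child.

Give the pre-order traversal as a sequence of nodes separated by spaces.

teak pear daisy ash plum kale reed bay fig fir sage fern tulip aster

Pre-order visits the node, then its left subtree, then its right subtree.
Visit teak.
At teak: go left to pear.
  Visit pear.
  At pear: go left to daisy.
    Visit daisy.
    At daisy: no left child.
    At daisy: go right to ash.
      Visit ash.
      At ash: go left to plum.
        plum is a leaf — visit plum.
      At ash: go right to kale.
        kale is a leaf — visit kale.
  At pear: go right to reed.
    Visit reed.
    At reed: go left to bay.
      Visit bay.
      At bay: go left to fig.
        fig is a leaf — visit fig.
      At bay: no right child.
    At reed: go right to fir.
      Visit fir.
      At fir: go left to sage.
        Visit sage.
        At sage: go left to fern.
          Visit fern.
          At fern: no left child.
          At fern: go right to tulip.
            Visit tulip.
            At tulip: go left to aster.
              aster is a leaf — visit aster.
            At tulip: no right child.
        At sage: no right child.
      At fir: no right child.
At teak: no right child.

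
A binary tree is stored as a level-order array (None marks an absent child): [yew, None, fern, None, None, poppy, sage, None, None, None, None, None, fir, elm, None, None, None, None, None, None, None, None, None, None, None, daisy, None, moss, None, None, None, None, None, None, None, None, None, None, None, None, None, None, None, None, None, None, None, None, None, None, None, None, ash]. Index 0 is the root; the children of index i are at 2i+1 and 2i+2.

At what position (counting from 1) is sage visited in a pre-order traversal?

Pre-order visits the node, then its left subtree, then its right subtree.
Visit yew.
At yew: no left child.
At yew: go right to fern.
  Visit fern.
  At fern: go left to poppy.
    Visit poppy.
    At poppy: no left child.
    At poppy: go right to fir.
      Visit fir.
      At fir: go left to daisy.
        Visit daisy.
        At daisy: no left child.
        At daisy: go right to ash.
          ash is a leaf — visit ash.
      At fir: no right child.
  At fern: go right to sage.
    Visit sage.
    At sage: go left to elm.
      Visit elm.
      At elm: go left to moss.
        moss is a leaf — visit moss.
      At elm: no right child.
    At sage: no right child.
Full pre-order sequence: yew, fern, poppy, fir, daisy, ash, sage, elm, moss.

7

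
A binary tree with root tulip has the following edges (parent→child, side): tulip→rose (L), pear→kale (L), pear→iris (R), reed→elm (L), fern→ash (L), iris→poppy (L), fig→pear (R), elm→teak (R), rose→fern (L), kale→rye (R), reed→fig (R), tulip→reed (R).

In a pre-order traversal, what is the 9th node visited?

pear

Pre-order visits the node, then its left subtree, then its right subtree.
Visit tulip.
At tulip: go left to rose.
  Visit rose.
  At rose: go left to fern.
    Visit fern.
    At fern: go left to ash.
      ash is a leaf — visit ash.
    At fern: no right child.
  At rose: no right child.
At tulip: go right to reed.
  Visit reed.
  At reed: go left to elm.
    Visit elm.
    At elm: no left child.
    At elm: go right to teak.
      teak is a leaf — visit teak.
  At reed: go right to fig.
    Visit fig.
    At fig: no left child.
    At fig: go right to pear.
      Visit pear.
      At pear: go left to kale.
        Visit kale.
        At kale: no left child.
        At kale: go right to rye.
          rye is a leaf — visit rye.
      At pear: go right to iris.
        Visit iris.
        At iris: go left to poppy.
          poppy is a leaf — visit poppy.
        At iris: no right child.
Full pre-order sequence: tulip, rose, fern, ash, reed, elm, teak, fig, pear, kale, rye, iris, poppy.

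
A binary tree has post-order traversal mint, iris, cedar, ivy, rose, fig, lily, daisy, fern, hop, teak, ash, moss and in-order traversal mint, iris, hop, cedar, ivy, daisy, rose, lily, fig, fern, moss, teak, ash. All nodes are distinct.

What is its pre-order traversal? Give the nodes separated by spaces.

moss hop iris mint fern daisy ivy cedar lily rose fig ash teak

The last element of post-order is the root; it splits in-order into left and right subtrees.
Root moss: left subtree has 10 nodes {mint, iris, hop, cedar, ivy, daisy, rose, lily, fig, fern}, right has 2 {teak, ash}.
  Root hop: left subtree has 2 nodes {mint, iris}, right has 7 {cedar, ivy, daisy, rose, lily, fig, fern}.
    Root iris: left subtree has 1 node {mint}, right has 0 { }.
    Root fern: left subtree has 6 nodes {cedar, ivy, daisy, rose, lily, fig}, right has 0 { }.
      Root daisy: left subtree has 2 nodes {cedar, ivy}, right has 3 {rose, lily, fig}.
        Root ivy: left subtree has 1 node {cedar}, right has 0 { }.
        Root lily: left subtree has 1 node {rose}, right has 1 {fig}.
  Root ash: left subtree has 1 node {teak}, right has 0 { }.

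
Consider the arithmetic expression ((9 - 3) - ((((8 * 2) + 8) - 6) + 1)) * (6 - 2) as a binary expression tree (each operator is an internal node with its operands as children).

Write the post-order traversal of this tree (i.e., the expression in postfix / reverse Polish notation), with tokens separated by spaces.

Post-order on an expression tree gives postfix notation: for each operator, emit left operand, right operand, then the operator.

9 3 - 8 2 * 8 + 6 - 1 + - 6 2 - *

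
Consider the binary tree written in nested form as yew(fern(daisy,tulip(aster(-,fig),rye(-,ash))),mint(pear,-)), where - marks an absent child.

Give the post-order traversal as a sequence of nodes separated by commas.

Post-order visits the left subtree, then the right subtree, then the node.
At yew: go left to fern.
  At fern: go left to daisy.
    daisy is a leaf — visit daisy.
  At fern: go right to tulip.
    At tulip: go left to aster.
      At aster: no left child.
      At aster: go right to fig.
        fig is a leaf — visit fig.
      Visit aster.
    At tulip: go right to rye.
      At rye: no left child.
      At rye: go right to ash.
        ash is a leaf — visit ash.
      Visit rye.
    Visit tulip.
  Visit fern.
At yew: go right to mint.
  At mint: go left to pear.
    pear is a leaf — visit pear.
  At mint: no right child.
  Visit mint.
Visit yew.

daisy, fig, aster, ash, rye, tulip, fern, pear, mint, yew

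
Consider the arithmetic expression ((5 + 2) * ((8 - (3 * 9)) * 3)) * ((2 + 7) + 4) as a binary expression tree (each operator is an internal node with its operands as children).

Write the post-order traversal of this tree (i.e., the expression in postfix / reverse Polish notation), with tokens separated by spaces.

Post-order on an expression tree gives postfix notation: for each operator, emit left operand, right operand, then the operator.

5 2 + 8 3 9 * - 3 * * 2 7 + 4 + *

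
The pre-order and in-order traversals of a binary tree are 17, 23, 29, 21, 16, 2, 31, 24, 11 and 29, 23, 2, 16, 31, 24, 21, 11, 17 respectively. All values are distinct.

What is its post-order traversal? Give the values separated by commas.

29, 2, 24, 31, 16, 11, 21, 23, 17

The first element of pre-order is the root; it splits in-order into left and right subtrees.
Root 17: left subtree has 8 nodes {29, 23, 2, 16, 31, 24, 21, 11}, right has 0 { }.
  Root 23: left subtree has 1 node {29}, right has 6 {2, 16, 31, 24, 21, 11}.
    Root 21: left subtree has 4 nodes {2, 16, 31, 24}, right has 1 {11}.
      Root 16: left subtree has 1 node {2}, right has 2 {31, 24}.
        Root 31: left subtree has 0 nodes { }, right has 1 {24}.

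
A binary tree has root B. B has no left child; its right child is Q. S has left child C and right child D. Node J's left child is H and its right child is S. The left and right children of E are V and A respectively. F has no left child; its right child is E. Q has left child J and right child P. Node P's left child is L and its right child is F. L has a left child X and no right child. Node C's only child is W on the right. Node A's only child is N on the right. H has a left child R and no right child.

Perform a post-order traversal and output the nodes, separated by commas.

R, H, W, C, D, S, J, X, L, V, N, A, E, F, P, Q, B

Post-order visits the left subtree, then the right subtree, then the node.
At B: no left child.
At B: go right to Q.
  At Q: go left to J.
    At J: go left to H.
      At H: go left to R.
        R is a leaf — visit R.
      At H: no right child.
      Visit H.
    At J: go right to S.
      At S: go left to C.
        At C: no left child.
        At C: go right to W.
          W is a leaf — visit W.
        Visit C.
      At S: go right to D.
        D is a leaf — visit D.
      Visit S.
    Visit J.
  At Q: go right to P.
    At P: go left to L.
      At L: go left to X.
        X is a leaf — visit X.
      At L: no right child.
      Visit L.
    At P: go right to F.
      At F: no left child.
      At F: go right to E.
        At E: go left to V.
          V is a leaf — visit V.
        At E: go right to A.
          At A: no left child.
          At A: go right to N.
            N is a leaf — visit N.
          Visit A.
        Visit E.
      Visit F.
    Visit P.
  Visit Q.
Visit B.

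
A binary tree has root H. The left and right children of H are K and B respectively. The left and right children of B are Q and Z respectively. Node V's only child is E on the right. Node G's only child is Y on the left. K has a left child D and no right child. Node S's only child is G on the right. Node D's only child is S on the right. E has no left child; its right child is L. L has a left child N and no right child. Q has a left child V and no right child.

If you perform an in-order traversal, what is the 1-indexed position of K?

In-order visits the left subtree, then the node, then the right subtree.
At H: go left to K.
  At K: go left to D.
    At D: no left child.
    Visit D.
    At D: go right to S.
      At S: no left child.
      Visit S.
      At S: go right to G.
        At G: go left to Y.
          Y is a leaf — visit Y.
        Visit G.
        At G: no right child.
  Visit K.
  At K: no right child.
Visit H.
At H: go right to B.
  At B: go left to Q.
    At Q: go left to V.
      At V: no left child.
      Visit V.
      At V: go right to E.
        At E: no left child.
        Visit E.
        At E: go right to L.
          At L: go left to N.
            N is a leaf — visit N.
          Visit L.
          At L: no right child.
    Visit Q.
    At Q: no right child.
  Visit B.
  At B: go right to Z.
    Z is a leaf — visit Z.
Full in-order sequence: D, S, Y, G, K, H, V, E, N, L, Q, B, Z.

5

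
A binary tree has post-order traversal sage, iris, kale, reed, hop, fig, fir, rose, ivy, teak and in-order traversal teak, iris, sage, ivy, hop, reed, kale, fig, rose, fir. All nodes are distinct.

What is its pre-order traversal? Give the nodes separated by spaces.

The last element of post-order is the root; it splits in-order into left and right subtrees.
Root teak: left subtree has 0 nodes { }, right has 9 {iris, sage, ivy, hop, reed, kale, fig, rose, fir}.
  Root ivy: left subtree has 2 nodes {iris, sage}, right has 6 {hop, reed, kale, fig, rose, fir}.
    Root iris: left subtree has 0 nodes { }, right has 1 {sage}.
    Root rose: left subtree has 4 nodes {hop, reed, kale, fig}, right has 1 {fir}.
      Root fig: left subtree has 3 nodes {hop, reed, kale}, right has 0 { }.
        Root hop: left subtree has 0 nodes { }, right has 2 {reed, kale}.
          Root reed: left subtree has 0 nodes { }, right has 1 {kale}.

teak ivy iris sage rose fig hop reed kale fir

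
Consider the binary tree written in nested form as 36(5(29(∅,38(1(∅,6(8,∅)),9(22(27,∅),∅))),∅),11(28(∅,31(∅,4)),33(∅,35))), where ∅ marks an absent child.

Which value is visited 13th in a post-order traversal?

35

Post-order visits the left subtree, then the right subtree, then the node.
At 36: go left to 5.
  At 5: go left to 29.
    At 29: no left child.
    At 29: go right to 38.
      At 38: go left to 1.
        At 1: no left child.
        At 1: go right to 6.
          At 6: go left to 8.
            8 is a leaf — visit 8.
          At 6: no right child.
          Visit 6.
        Visit 1.
      At 38: go right to 9.
        At 9: go left to 22.
          At 22: go left to 27.
            27 is a leaf — visit 27.
          At 22: no right child.
          Visit 22.
        At 9: no right child.
        Visit 9.
      Visit 38.
    Visit 29.
  At 5: no right child.
  Visit 5.
At 36: go right to 11.
  At 11: go left to 28.
    At 28: no left child.
    At 28: go right to 31.
      At 31: no left child.
      At 31: go right to 4.
        4 is a leaf — visit 4.
      Visit 31.
    Visit 28.
  At 11: go right to 33.
    At 33: no left child.
    At 33: go right to 35.
      35 is a leaf — visit 35.
    Visit 33.
  Visit 11.
Visit 36.
Full post-order sequence: 8, 6, 1, 27, 22, 9, 38, 29, 5, 4, 31, 28, 35, 33, 11, 36.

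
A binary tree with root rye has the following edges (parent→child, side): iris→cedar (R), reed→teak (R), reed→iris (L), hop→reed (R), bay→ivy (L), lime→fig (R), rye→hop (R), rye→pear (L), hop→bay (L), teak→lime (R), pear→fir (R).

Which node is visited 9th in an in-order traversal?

In-order visits the left subtree, then the node, then the right subtree.
At rye: go left to pear.
  At pear: no left child.
  Visit pear.
  At pear: go right to fir.
    fir is a leaf — visit fir.
Visit rye.
At rye: go right to hop.
  At hop: go left to bay.
    At bay: go left to ivy.
      ivy is a leaf — visit ivy.
    Visit bay.
    At bay: no right child.
  Visit hop.
  At hop: go right to reed.
    At reed: go left to iris.
      At iris: no left child.
      Visit iris.
      At iris: go right to cedar.
        cedar is a leaf — visit cedar.
    Visit reed.
    At reed: go right to teak.
      At teak: no left child.
      Visit teak.
      At teak: go right to lime.
        At lime: no left child.
        Visit lime.
        At lime: go right to fig.
          fig is a leaf — visit fig.
Full in-order sequence: pear, fir, rye, ivy, bay, hop, iris, cedar, reed, teak, lime, fig.

reed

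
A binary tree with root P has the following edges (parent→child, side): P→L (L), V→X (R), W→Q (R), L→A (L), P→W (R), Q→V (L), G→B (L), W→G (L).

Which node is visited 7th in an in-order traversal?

In-order visits the left subtree, then the node, then the right subtree.
At P: go left to L.
  At L: go left to A.
    A is a leaf — visit A.
  Visit L.
  At L: no right child.
Visit P.
At P: go right to W.
  At W: go left to G.
    At G: go left to B.
      B is a leaf — visit B.
    Visit G.
    At G: no right child.
  Visit W.
  At W: go right to Q.
    At Q: go left to V.
      At V: no left child.
      Visit V.
      At V: go right to X.
        X is a leaf — visit X.
    Visit Q.
    At Q: no right child.
Full in-order sequence: A, L, P, B, G, W, V, X, Q.

V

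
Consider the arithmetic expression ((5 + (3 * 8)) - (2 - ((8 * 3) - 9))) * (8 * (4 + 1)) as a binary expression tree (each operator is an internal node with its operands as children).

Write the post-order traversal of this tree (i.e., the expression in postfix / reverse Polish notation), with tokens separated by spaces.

Post-order on an expression tree gives postfix notation: for each operator, emit left operand, right operand, then the operator.

5 3 8 * + 2 8 3 * 9 - - - 8 4 1 + * *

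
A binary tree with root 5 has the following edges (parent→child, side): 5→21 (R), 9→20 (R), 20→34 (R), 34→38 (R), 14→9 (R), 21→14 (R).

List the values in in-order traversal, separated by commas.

In-order visits the left subtree, then the node, then the right subtree.
At 5: no left child.
Visit 5.
At 5: go right to 21.
  At 21: no left child.
  Visit 21.
  At 21: go right to 14.
    At 14: no left child.
    Visit 14.
    At 14: go right to 9.
      At 9: no left child.
      Visit 9.
      At 9: go right to 20.
        At 20: no left child.
        Visit 20.
        At 20: go right to 34.
          At 34: no left child.
          Visit 34.
          At 34: go right to 38.
            38 is a leaf — visit 38.

5, 21, 14, 9, 20, 34, 38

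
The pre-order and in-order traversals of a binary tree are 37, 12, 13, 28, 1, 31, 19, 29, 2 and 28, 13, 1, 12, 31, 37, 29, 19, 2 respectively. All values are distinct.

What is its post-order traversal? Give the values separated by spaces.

The first element of pre-order is the root; it splits in-order into left and right subtrees.
Root 37: left subtree has 5 nodes {28, 13, 1, 12, 31}, right has 3 {29, 19, 2}.
  Root 12: left subtree has 3 nodes {28, 13, 1}, right has 1 {31}.
    Root 13: left subtree has 1 node {28}, right has 1 {1}.
  Root 19: left subtree has 1 node {29}, right has 1 {2}.

28 1 13 31 12 29 2 19 37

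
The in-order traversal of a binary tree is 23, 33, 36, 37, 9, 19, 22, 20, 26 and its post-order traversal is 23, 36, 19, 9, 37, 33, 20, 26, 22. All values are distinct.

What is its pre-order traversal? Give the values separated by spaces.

22 33 23 37 36 9 19 26 20

The last element of post-order is the root; it splits in-order into left and right subtrees.
Root 22: left subtree has 6 nodes {23, 33, 36, 37, 9, 19}, right has 2 {20, 26}.
  Root 33: left subtree has 1 node {23}, right has 4 {36, 37, 9, 19}.
    Root 37: left subtree has 1 node {36}, right has 2 {9, 19}.
      Root 9: left subtree has 0 nodes { }, right has 1 {19}.
  Root 26: left subtree has 1 node {20}, right has 0 { }.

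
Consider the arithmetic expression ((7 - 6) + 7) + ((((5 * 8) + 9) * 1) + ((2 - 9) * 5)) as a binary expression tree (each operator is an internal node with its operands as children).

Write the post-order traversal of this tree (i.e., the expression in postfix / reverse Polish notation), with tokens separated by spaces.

Post-order on an expression tree gives postfix notation: for each operator, emit left operand, right operand, then the operator.

7 6 - 7 + 5 8 * 9 + 1 * 2 9 - 5 * + +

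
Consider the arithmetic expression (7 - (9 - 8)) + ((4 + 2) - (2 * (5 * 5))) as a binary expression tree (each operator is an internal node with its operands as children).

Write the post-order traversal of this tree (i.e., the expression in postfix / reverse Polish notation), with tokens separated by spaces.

Post-order on an expression tree gives postfix notation: for each operator, emit left operand, right operand, then the operator.

7 9 8 - - 4 2 + 2 5 5 * * - +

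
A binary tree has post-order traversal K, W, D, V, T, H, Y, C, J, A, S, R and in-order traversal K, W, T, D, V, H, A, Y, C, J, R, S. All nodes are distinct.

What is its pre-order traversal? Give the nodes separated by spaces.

The last element of post-order is the root; it splits in-order into left and right subtrees.
Root R: left subtree has 10 nodes {K, W, T, D, V, H, A, Y, C, J}, right has 1 {S}.
  Root A: left subtree has 6 nodes {K, W, T, D, V, H}, right has 3 {Y, C, J}.
    Root H: left subtree has 5 nodes {K, W, T, D, V}, right has 0 { }.
      Root T: left subtree has 2 nodes {K, W}, right has 2 {D, V}.
        Root W: left subtree has 1 node {K}, right has 0 { }.
        Root V: left subtree has 1 node {D}, right has 0 { }.
    Root J: left subtree has 2 nodes {Y, C}, right has 0 { }.
      Root C: left subtree has 1 node {Y}, right has 0 { }.

R A H T W K V D J C Y S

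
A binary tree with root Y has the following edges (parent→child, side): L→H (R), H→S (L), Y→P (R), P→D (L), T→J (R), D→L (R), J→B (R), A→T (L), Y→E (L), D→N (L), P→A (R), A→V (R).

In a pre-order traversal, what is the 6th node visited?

L

Pre-order visits the node, then its left subtree, then its right subtree.
Visit Y.
At Y: go left to E.
  E is a leaf — visit E.
At Y: go right to P.
  Visit P.
  At P: go left to D.
    Visit D.
    At D: go left to N.
      N is a leaf — visit N.
    At D: go right to L.
      Visit L.
      At L: no left child.
      At L: go right to H.
        Visit H.
        At H: go left to S.
          S is a leaf — visit S.
        At H: no right child.
  At P: go right to A.
    Visit A.
    At A: go left to T.
      Visit T.
      At T: no left child.
      At T: go right to J.
        Visit J.
        At J: no left child.
        At J: go right to B.
          B is a leaf — visit B.
    At A: go right to V.
      V is a leaf — visit V.
Full pre-order sequence: Y, E, P, D, N, L, H, S, A, T, J, B, V.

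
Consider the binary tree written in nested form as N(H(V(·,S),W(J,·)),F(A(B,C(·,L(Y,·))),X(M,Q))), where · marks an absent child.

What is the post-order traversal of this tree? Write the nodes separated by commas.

S, V, J, W, H, B, Y, L, C, A, M, Q, X, F, N

Post-order visits the left subtree, then the right subtree, then the node.
At N: go left to H.
  At H: go left to V.
    At V: no left child.
    At V: go right to S.
      S is a leaf — visit S.
    Visit V.
  At H: go right to W.
    At W: go left to J.
      J is a leaf — visit J.
    At W: no right child.
    Visit W.
  Visit H.
At N: go right to F.
  At F: go left to A.
    At A: go left to B.
      B is a leaf — visit B.
    At A: go right to C.
      At C: no left child.
      At C: go right to L.
        At L: go left to Y.
          Y is a leaf — visit Y.
        At L: no right child.
        Visit L.
      Visit C.
    Visit A.
  At F: go right to X.
    At X: go left to M.
      M is a leaf — visit M.
    At X: go right to Q.
      Q is a leaf — visit Q.
    Visit X.
  Visit F.
Visit N.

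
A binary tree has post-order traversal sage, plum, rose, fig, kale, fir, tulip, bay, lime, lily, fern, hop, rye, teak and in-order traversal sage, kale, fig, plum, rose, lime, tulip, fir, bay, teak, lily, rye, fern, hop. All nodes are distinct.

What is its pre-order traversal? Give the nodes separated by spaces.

teak lime kale sage fig rose plum bay tulip fir rye lily hop fern

The last element of post-order is the root; it splits in-order into left and right subtrees.
Root teak: left subtree has 9 nodes {sage, kale, fig, plum, rose, lime, tulip, fir, bay}, right has 4 {lily, rye, fern, hop}.
  Root lime: left subtree has 5 nodes {sage, kale, fig, plum, rose}, right has 3 {tulip, fir, bay}.
    Root kale: left subtree has 1 node {sage}, right has 3 {fig, plum, rose}.
      Root fig: left subtree has 0 nodes { }, right has 2 {plum, rose}.
        Root rose: left subtree has 1 node {plum}, right has 0 { }.
    Root bay: left subtree has 2 nodes {tulip, fir}, right has 0 { }.
      Root tulip: left subtree has 0 nodes { }, right has 1 {fir}.
  Root rye: left subtree has 1 node {lily}, right has 2 {fern, hop}.
    Root hop: left subtree has 1 node {fern}, right has 0 { }.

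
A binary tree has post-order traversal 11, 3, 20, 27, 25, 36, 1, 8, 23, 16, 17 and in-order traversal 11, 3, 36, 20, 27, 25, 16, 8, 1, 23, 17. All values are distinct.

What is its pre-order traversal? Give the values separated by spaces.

17 16 36 3 11 25 27 20 23 8 1

The last element of post-order is the root; it splits in-order into left and right subtrees.
Root 17: left subtree has 10 nodes {11, 3, 36, 20, 27, 25, 16, 8, 1, 23}, right has 0 { }.
  Root 16: left subtree has 6 nodes {11, 3, 36, 20, 27, 25}, right has 3 {8, 1, 23}.
    Root 36: left subtree has 2 nodes {11, 3}, right has 3 {20, 27, 25}.
      Root 3: left subtree has 1 node {11}, right has 0 { }.
      Root 25: left subtree has 2 nodes {20, 27}, right has 0 { }.
        Root 27: left subtree has 1 node {20}, right has 0 { }.
    Root 23: left subtree has 2 nodes {8, 1}, right has 0 { }.
      Root 8: left subtree has 0 nodes { }, right has 1 {1}.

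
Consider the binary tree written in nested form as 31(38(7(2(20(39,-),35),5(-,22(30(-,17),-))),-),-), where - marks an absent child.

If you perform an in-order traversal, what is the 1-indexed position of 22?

9

In-order visits the left subtree, then the node, then the right subtree.
At 31: go left to 38.
  At 38: go left to 7.
    At 7: go left to 2.
      At 2: go left to 20.
        At 20: go left to 39.
          39 is a leaf — visit 39.
        Visit 20.
        At 20: no right child.
      Visit 2.
      At 2: go right to 35.
        35 is a leaf — visit 35.
    Visit 7.
    At 7: go right to 5.
      At 5: no left child.
      Visit 5.
      At 5: go right to 22.
        At 22: go left to 30.
          At 30: no left child.
          Visit 30.
          At 30: go right to 17.
            17 is a leaf — visit 17.
        Visit 22.
        At 22: no right child.
  Visit 38.
  At 38: no right child.
Visit 31.
At 31: no right child.
Full in-order sequence: 39, 20, 2, 35, 7, 5, 30, 17, 22, 38, 31.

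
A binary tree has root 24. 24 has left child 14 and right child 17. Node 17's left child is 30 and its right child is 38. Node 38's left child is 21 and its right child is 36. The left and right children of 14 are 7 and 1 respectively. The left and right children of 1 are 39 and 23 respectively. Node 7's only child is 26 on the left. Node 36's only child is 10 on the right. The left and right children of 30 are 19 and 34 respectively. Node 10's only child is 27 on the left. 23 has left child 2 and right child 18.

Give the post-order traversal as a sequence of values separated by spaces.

Post-order visits the left subtree, then the right subtree, then the node.
At 24: go left to 14.
  At 14: go left to 7.
    At 7: go left to 26.
      26 is a leaf — visit 26.
    At 7: no right child.
    Visit 7.
  At 14: go right to 1.
    At 1: go left to 39.
      39 is a leaf — visit 39.
    At 1: go right to 23.
      At 23: go left to 2.
        2 is a leaf — visit 2.
      At 23: go right to 18.
        18 is a leaf — visit 18.
      Visit 23.
    Visit 1.
  Visit 14.
At 24: go right to 17.
  At 17: go left to 30.
    At 30: go left to 19.
      19 is a leaf — visit 19.
    At 30: go right to 34.
      34 is a leaf — visit 34.
    Visit 30.
  At 17: go right to 38.
    At 38: go left to 21.
      21 is a leaf — visit 21.
    At 38: go right to 36.
      At 36: no left child.
      At 36: go right to 10.
        At 10: go left to 27.
          27 is a leaf — visit 27.
        At 10: no right child.
        Visit 10.
      Visit 36.
    Visit 38.
  Visit 17.
Visit 24.

26 7 39 2 18 23 1 14 19 34 30 21 27 10 36 38 17 24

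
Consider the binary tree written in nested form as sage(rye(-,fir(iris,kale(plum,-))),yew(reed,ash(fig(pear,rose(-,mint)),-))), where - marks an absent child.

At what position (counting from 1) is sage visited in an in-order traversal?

6

In-order visits the left subtree, then the node, then the right subtree.
At sage: go left to rye.
  At rye: no left child.
  Visit rye.
  At rye: go right to fir.
    At fir: go left to iris.
      iris is a leaf — visit iris.
    Visit fir.
    At fir: go right to kale.
      At kale: go left to plum.
        plum is a leaf — visit plum.
      Visit kale.
      At kale: no right child.
Visit sage.
At sage: go right to yew.
  At yew: go left to reed.
    reed is a leaf — visit reed.
  Visit yew.
  At yew: go right to ash.
    At ash: go left to fig.
      At fig: go left to pear.
        pear is a leaf — visit pear.
      Visit fig.
      At fig: go right to rose.
        At rose: no left child.
        Visit rose.
        At rose: go right to mint.
          mint is a leaf — visit mint.
    Visit ash.
    At ash: no right child.
Full in-order sequence: rye, iris, fir, plum, kale, sage, reed, yew, pear, fig, rose, mint, ash.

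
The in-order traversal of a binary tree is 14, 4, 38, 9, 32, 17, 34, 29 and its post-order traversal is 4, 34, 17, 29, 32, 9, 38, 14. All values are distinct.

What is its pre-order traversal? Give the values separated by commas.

The last element of post-order is the root; it splits in-order into left and right subtrees.
Root 14: left subtree has 0 nodes { }, right has 7 {4, 38, 9, 32, 17, 34, 29}.
  Root 38: left subtree has 1 node {4}, right has 5 {9, 32, 17, 34, 29}.
    Root 9: left subtree has 0 nodes { }, right has 4 {32, 17, 34, 29}.
      Root 32: left subtree has 0 nodes { }, right has 3 {17, 34, 29}.
        Root 29: left subtree has 2 nodes {17, 34}, right has 0 { }.
          Root 17: left subtree has 0 nodes { }, right has 1 {34}.

14, 38, 4, 9, 32, 29, 17, 34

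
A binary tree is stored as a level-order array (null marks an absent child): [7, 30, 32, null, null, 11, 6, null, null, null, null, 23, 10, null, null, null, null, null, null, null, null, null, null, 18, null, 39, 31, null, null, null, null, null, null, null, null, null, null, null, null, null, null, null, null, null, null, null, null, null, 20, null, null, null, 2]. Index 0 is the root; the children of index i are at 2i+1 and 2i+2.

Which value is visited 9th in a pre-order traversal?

Pre-order visits the node, then its left subtree, then its right subtree.
Visit 7.
At 7: go left to 30.
  30 is a leaf — visit 30.
At 7: go right to 32.
  Visit 32.
  At 32: go left to 11.
    Visit 11.
    At 11: go left to 23.
      Visit 23.
      At 23: go left to 18.
        Visit 18.
        At 18: no left child.
        At 18: go right to 20.
          20 is a leaf — visit 20.
      At 23: no right child.
    At 11: go right to 10.
      Visit 10.
      At 10: go left to 39.
        Visit 39.
        At 39: no left child.
        At 39: go right to 2.
          2 is a leaf — visit 2.
      At 10: go right to 31.
        31 is a leaf — visit 31.
  At 32: go right to 6.
    6 is a leaf — visit 6.
Full pre-order sequence: 7, 30, 32, 11, 23, 18, 20, 10, 39, 2, 31, 6.

39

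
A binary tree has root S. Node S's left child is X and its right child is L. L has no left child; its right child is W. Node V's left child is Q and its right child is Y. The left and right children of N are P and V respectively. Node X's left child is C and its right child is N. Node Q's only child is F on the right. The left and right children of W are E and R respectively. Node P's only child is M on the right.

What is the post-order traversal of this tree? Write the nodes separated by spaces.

Post-order visits the left subtree, then the right subtree, then the node.
At S: go left to X.
  At X: go left to C.
    C is a leaf — visit C.
  At X: go right to N.
    At N: go left to P.
      At P: no left child.
      At P: go right to M.
        M is a leaf — visit M.
      Visit P.
    At N: go right to V.
      At V: go left to Q.
        At Q: no left child.
        At Q: go right to F.
          F is a leaf — visit F.
        Visit Q.
      At V: go right to Y.
        Y is a leaf — visit Y.
      Visit V.
    Visit N.
  Visit X.
At S: go right to L.
  At L: no left child.
  At L: go right to W.
    At W: go left to E.
      E is a leaf — visit E.
    At W: go right to R.
      R is a leaf — visit R.
    Visit W.
  Visit L.
Visit S.

C M P F Q Y V N X E R W L S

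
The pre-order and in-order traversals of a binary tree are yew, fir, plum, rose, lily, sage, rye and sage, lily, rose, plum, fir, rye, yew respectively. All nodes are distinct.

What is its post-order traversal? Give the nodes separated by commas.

sage, lily, rose, plum, rye, fir, yew

The first element of pre-order is the root; it splits in-order into left and right subtrees.
Root yew: left subtree has 6 nodes {sage, lily, rose, plum, fir, rye}, right has 0 { }.
  Root fir: left subtree has 4 nodes {sage, lily, rose, plum}, right has 1 {rye}.
    Root plum: left subtree has 3 nodes {sage, lily, rose}, right has 0 { }.
      Root rose: left subtree has 2 nodes {sage, lily}, right has 0 { }.
        Root lily: left subtree has 1 node {sage}, right has 0 { }.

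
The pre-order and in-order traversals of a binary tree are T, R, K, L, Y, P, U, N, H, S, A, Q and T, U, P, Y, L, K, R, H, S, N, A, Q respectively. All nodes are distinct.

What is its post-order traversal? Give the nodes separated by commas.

The first element of pre-order is the root; it splits in-order into left and right subtrees.
Root T: left subtree has 0 nodes { }, right has 11 {U, P, Y, L, K, R, H, S, N, A, Q}.
  Root R: left subtree has 5 nodes {U, P, Y, L, K}, right has 5 {H, S, N, A, Q}.
    Root K: left subtree has 4 nodes {U, P, Y, L}, right has 0 { }.
      Root L: left subtree has 3 nodes {U, P, Y}, right has 0 { }.
        Root Y: left subtree has 2 nodes {U, P}, right has 0 { }.
          Root P: left subtree has 1 node {U}, right has 0 { }.
    Root N: left subtree has 2 nodes {H, S}, right has 2 {A, Q}.
      Root H: left subtree has 0 nodes { }, right has 1 {S}.
      Root A: left subtree has 0 nodes { }, right has 1 {Q}.

U, P, Y, L, K, S, H, Q, A, N, R, T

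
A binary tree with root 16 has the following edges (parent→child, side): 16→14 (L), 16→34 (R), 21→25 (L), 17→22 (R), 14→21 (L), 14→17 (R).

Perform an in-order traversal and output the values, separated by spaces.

25 21 14 17 22 16 34

In-order visits the left subtree, then the node, then the right subtree.
At 16: go left to 14.
  At 14: go left to 21.
    At 21: go left to 25.
      25 is a leaf — visit 25.
    Visit 21.
    At 21: no right child.
  Visit 14.
  At 14: go right to 17.
    At 17: no left child.
    Visit 17.
    At 17: go right to 22.
      22 is a leaf — visit 22.
Visit 16.
At 16: go right to 34.
  34 is a leaf — visit 34.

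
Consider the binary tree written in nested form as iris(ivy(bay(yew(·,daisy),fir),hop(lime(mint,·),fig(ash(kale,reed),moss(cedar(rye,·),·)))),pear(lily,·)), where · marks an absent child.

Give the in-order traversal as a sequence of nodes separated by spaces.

In-order visits the left subtree, then the node, then the right subtree.
At iris: go left to ivy.
  At ivy: go left to bay.
    At bay: go left to yew.
      At yew: no left child.
      Visit yew.
      At yew: go right to daisy.
        daisy is a leaf — visit daisy.
    Visit bay.
    At bay: go right to fir.
      fir is a leaf — visit fir.
  Visit ivy.
  At ivy: go right to hop.
    At hop: go left to lime.
      At lime: go left to mint.
        mint is a leaf — visit mint.
      Visit lime.
      At lime: no right child.
    Visit hop.
    At hop: go right to fig.
      At fig: go left to ash.
        At ash: go left to kale.
          kale is a leaf — visit kale.
        Visit ash.
        At ash: go right to reed.
          reed is a leaf — visit reed.
      Visit fig.
      At fig: go right to moss.
        At moss: go left to cedar.
          At cedar: go left to rye.
            rye is a leaf — visit rye.
          Visit cedar.
          At cedar: no right child.
        Visit moss.
        At moss: no right child.
Visit iris.
At iris: go right to pear.
  At pear: go left to lily.
    lily is a leaf — visit lily.
  Visit pear.
  At pear: no right child.

yew daisy bay fir ivy mint lime hop kale ash reed fig rye cedar moss iris lily pear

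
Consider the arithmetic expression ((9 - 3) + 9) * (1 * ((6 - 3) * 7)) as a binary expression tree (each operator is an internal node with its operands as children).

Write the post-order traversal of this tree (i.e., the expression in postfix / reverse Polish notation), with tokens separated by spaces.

9 3 - 9 + 1 6 3 - 7 * * *

Post-order on an expression tree gives postfix notation: for each operator, emit left operand, right operand, then the operator.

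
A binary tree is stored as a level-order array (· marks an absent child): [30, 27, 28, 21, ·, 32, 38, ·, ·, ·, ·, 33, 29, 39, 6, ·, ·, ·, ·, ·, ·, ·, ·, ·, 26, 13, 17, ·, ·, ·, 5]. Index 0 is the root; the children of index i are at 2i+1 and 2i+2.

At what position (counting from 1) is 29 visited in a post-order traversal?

Post-order visits the left subtree, then the right subtree, then the node.
At 30: go left to 27.
  At 27: go left to 21.
    21 is a leaf — visit 21.
  At 27: no right child.
  Visit 27.
At 30: go right to 28.
  At 28: go left to 32.
    At 32: go left to 33.
      At 33: no left child.
      At 33: go right to 26.
        26 is a leaf — visit 26.
      Visit 33.
    At 32: go right to 29.
      At 29: go left to 13.
        13 is a leaf — visit 13.
      At 29: go right to 17.
        17 is a leaf — visit 17.
      Visit 29.
    Visit 32.
  At 28: go right to 38.
    At 38: go left to 39.
      39 is a leaf — visit 39.
    At 38: go right to 6.
      At 6: no left child.
      At 6: go right to 5.
        5 is a leaf — visit 5.
      Visit 6.
    Visit 38.
  Visit 28.
Visit 30.
Full post-order sequence: 21, 27, 26, 33, 13, 17, 29, 32, 39, 5, 6, 38, 28, 30.

7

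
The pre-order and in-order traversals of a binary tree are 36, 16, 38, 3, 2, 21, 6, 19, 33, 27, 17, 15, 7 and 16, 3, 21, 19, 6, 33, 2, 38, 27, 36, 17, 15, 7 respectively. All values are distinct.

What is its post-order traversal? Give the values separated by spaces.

19 33 6 21 2 3 27 38 16 7 15 17 36

The first element of pre-order is the root; it splits in-order into left and right subtrees.
Root 36: left subtree has 9 nodes {16, 3, 21, 19, 6, 33, 2, 38, 27}, right has 3 {17, 15, 7}.
  Root 16: left subtree has 0 nodes { }, right has 8 {3, 21, 19, 6, 33, 2, 38, 27}.
    Root 38: left subtree has 6 nodes {3, 21, 19, 6, 33, 2}, right has 1 {27}.
      Root 3: left subtree has 0 nodes { }, right has 5 {21, 19, 6, 33, 2}.
        Root 2: left subtree has 4 nodes {21, 19, 6, 33}, right has 0 { }.
          Root 21: left subtree has 0 nodes { }, right has 3 {19, 6, 33}.
            Root 6: left subtree has 1 node {19}, right has 1 {33}.
  Root 17: left subtree has 0 nodes { }, right has 2 {15, 7}.
    Root 15: left subtree has 0 nodes { }, right has 1 {7}.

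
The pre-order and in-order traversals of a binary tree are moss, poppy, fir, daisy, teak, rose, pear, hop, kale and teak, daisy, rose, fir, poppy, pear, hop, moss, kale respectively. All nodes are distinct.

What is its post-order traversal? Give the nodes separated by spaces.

The first element of pre-order is the root; it splits in-order into left and right subtrees.
Root moss: left subtree has 7 nodes {teak, daisy, rose, fir, poppy, pear, hop}, right has 1 {kale}.
  Root poppy: left subtree has 4 nodes {teak, daisy, rose, fir}, right has 2 {pear, hop}.
    Root fir: left subtree has 3 nodes {teak, daisy, rose}, right has 0 { }.
      Root daisy: left subtree has 1 node {teak}, right has 1 {rose}.
    Root pear: left subtree has 0 nodes { }, right has 1 {hop}.

teak rose daisy fir hop pear poppy kale moss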